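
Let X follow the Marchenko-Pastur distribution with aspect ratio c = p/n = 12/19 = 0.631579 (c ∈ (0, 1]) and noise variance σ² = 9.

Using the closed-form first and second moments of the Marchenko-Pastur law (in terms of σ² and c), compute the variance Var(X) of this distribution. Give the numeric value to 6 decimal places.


Recall the MP moments m_1 = E[X] = σ² and m_2 = E[X²] = σ⁴ (1 + c).
m_1 = E[X] = σ² = 9, so m_1² = 81.
m_2 = E[X²] = σ⁴ (1 + c) = 81 · (1 + 0.631579) = 81 · 1.631579 = 132.157895.
(Note m_2 − m_1² simplifies to c · σ⁴ = 0.631579 · 81.)

Var(X) = m_2 − m_1² = 132.157895 − 81 = 51.157895.


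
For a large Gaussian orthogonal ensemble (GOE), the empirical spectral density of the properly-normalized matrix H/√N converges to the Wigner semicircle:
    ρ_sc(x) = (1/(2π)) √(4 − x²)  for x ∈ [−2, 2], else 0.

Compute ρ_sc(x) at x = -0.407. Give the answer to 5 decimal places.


ρ_sc(x) = (1/(2π)) √(4 − x²). With x = -0.407:
  4 − x² = 4 − (-0.407)² = 4 − 0.165649 = 3.834351.
  √(4 − x²) = 1.958150.
  1/(2π) = 0.159155.
  ρ_sc(-0.407) = 0.159155 · 1.958150 = 0.311649.

Rounded to 5 decimal places: ρ_sc(-0.407) ≈ 0.31165.


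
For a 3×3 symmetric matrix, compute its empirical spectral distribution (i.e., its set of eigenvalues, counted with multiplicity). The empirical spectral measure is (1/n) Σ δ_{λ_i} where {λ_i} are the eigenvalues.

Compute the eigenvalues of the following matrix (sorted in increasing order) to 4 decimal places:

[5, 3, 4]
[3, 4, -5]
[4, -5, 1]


Since M is real symmetric, all three eigenvalues are real; they are the roots of det(λI − M) = λ³ − (tr M) λ² + s λ − det M, where s is the sum of the principal 2×2 minors.
tr M = 5 + 4 + 1 = 10.
s = (5·4 − 3²) + (5·1 − 4²) + (4·1 − (-5)²) = 11 + (-11) + (-21) = -21.
det M (expand along row 1) = 5·(-21) − 3·23 + 4·(-31) = -298.
Characteristic polynomial: λ³ − 10λ² − 21λ + 298 = 0.
Substitute λ = y + (tr M)/3 = y + 3.333333 to remove the quadratic term: y³ + p·y + q = 0 with p = s − (tr M)²/3 = -54.333333 and q = −2(tr M)³/27 + (tr M)·s/3 − det M = 153.925926.
Three real roots ⇒ use the trigonometric (Viète) form: r = 2√(−p/3) = 8.511430, φ = arccos(3q/(p·r)) = arccos(-0.998537) = 3.087492 rad.
y_k = r·cos(φ/3 − 2πk/3) for k = 0, 1, 2 gives y = 4.387942, 4.122104, -8.510046.
λ_k = y_k + 3.333333 gives λ = 7.7213, 7.4554, -5.1767 (check: the sum is 10.0000 = tr M).

Eigenvalues sorted in increasing order: [-5.1767, 7.4554, 7.7213].


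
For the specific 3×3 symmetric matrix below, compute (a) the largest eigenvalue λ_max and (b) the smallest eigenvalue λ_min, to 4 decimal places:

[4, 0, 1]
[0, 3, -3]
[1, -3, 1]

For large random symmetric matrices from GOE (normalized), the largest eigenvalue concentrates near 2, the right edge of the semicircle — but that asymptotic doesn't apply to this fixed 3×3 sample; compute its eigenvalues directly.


Since M is real symmetric, all three eigenvalues are real; they are the roots of det(λI − M) = λ³ − (tr M) λ² + s λ − det M, where s is the sum of the principal 2×2 minors.
tr M = 4 + 3 + 1 = 8.
s = (4·3 − 0²) + (4·1 − 1²) + (3·1 − (-3)²) = 12 + 3 + (-6) = 9.
det M (expand along row 1) = 4·(-6) − 0·3 + 1·(-3) = -27.
Characteristic polynomial: λ³ − 8λ² + 9λ + 27 = 0.
Substitute λ = y + (tr M)/3 = y + 2.666667 to remove the quadratic term: y³ + p·y + q = 0 with p = s − (tr M)²/3 = -12.333333 and q = −2(tr M)³/27 + (tr M)·s/3 − det M = 13.074074.
Three real roots ⇒ use the trigonometric (Viète) form: r = 2√(−p/3) = 4.055175, φ = arccos(3q/(p·r)) = arccos(-0.784228) = 2.472247 rad.
y_k = r·cos(φ/3 − 2πk/3) for k = 0, 1, 2 gives y = 2.754400, 1.200259, -3.954659.
λ_k = y_k + 2.666667 gives λ = 5.4211, 3.8669, -1.2880 (check: the sum is 8.0000 = tr M).

Hence λ_max = 5.4211 and λ_min = -1.2880.


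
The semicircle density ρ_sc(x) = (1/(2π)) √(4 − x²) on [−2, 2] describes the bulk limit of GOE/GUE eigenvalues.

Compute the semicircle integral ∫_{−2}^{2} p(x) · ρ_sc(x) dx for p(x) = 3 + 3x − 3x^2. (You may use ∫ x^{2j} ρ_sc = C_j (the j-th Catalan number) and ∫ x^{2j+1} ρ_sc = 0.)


Write p(x) = Σ a_i x^i, split into monomials and integrate each against ρ_sc separately.
Using ∫ x^{2j} ρ_sc = C_j = (1/(j+1)) C(2j, j) (Catalan numbers) and ∫ x^{2j+1} ρ_sc = 0 (odd monomials vanish by symmetry):
  i = 0 (even): a_0 · C_{0} = 3 · 1 = 3
  i = 1 (odd): ∫ x^1 ρ_sc = 0 (vanishes)
  i = 2 (even): a_2 · C_{1} = -3 · 1 = -3

Summing the contributions: ∫_{−2}^{2} p(x) ρ_sc(x) dx = 3 + (-3) = 0.


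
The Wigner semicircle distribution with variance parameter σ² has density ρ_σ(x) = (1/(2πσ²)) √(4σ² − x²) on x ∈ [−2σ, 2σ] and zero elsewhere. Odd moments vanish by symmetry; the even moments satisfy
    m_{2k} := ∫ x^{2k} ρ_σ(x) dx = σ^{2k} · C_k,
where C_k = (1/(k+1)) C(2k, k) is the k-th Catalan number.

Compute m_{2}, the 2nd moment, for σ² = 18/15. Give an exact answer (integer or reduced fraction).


By the scaled semicircle moment identity, m_{2k} = σ^{2k} · C_k with k = 1.
C_1 = (1/(k+1)) · C(2k, k) = (1/2) · C(2, 1) = (1/2) · 2 = 1.
σ^{2k} = (σ²)^k = (18/15)^1 = 6/5.

Therefore m_{2} = σ^{2} · C_1 = (6/5) · 1 = 6/5.


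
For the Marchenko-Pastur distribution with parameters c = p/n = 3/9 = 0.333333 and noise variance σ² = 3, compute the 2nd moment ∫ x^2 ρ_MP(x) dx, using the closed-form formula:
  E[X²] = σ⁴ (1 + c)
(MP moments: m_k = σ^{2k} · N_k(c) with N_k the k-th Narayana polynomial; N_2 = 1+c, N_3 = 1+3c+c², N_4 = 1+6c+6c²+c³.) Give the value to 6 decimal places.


E[X²] = σ⁴ (1 + c) (second MP moment). With σ² = 3 (so σ⁴ = 9) and c = 3/9 = 0.333333: E[X²] = 9 · (1 + 0.333333) = 9 · 1.333333.

So E[X^2] = 12.000000.


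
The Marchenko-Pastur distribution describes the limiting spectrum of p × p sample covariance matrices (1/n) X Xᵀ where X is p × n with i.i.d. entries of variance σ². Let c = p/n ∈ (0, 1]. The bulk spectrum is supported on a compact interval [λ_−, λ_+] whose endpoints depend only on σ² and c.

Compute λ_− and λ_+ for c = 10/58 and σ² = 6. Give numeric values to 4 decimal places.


c = 10/58 = 0.172414; √c = 0.415227.
λ_− = σ² (1 − √c)² = 6 · (1 − 0.415227)² = 6 · (0.584773)² = 2.051754.
λ_+ = σ² (1 + √c)² = 6 · (1 + 0.415227)² = 6 · (1.415227)² = 12.017212.

Rounded to 4 decimal places: λ_− ≈ 2.0518, λ_+ ≈ 12.0172.


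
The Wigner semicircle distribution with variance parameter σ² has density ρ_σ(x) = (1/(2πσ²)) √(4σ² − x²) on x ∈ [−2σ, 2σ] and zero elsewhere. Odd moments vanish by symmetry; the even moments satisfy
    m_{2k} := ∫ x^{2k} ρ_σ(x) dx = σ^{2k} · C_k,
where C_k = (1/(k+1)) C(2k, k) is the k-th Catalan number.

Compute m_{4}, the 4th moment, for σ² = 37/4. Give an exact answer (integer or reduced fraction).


By the scaled semicircle moment identity, m_{2k} = σ^{2k} · C_k with k = 2.
C_2 = (1/(k+1)) · C(2k, k) = (1/3) · C(4, 2) = (1/3) · 6 = 2.
σ^{2k} = (σ²)^k = (37/4)^2 = 1369/16.

Therefore m_{4} = σ^{4} · C_2 = (1369/16) · 2 = 1369/8.


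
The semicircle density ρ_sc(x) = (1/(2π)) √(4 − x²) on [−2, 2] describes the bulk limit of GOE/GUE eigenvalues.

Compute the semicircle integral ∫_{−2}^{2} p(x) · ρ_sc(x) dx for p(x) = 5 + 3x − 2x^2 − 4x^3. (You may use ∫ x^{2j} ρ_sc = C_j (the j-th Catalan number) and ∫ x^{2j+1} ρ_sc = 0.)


Write p(x) = Σ a_i x^i, split into monomials and integrate each against ρ_sc separately.
Using ∫ x^{2j} ρ_sc = C_j = (1/(j+1)) C(2j, j) (Catalan numbers) and ∫ x^{2j+1} ρ_sc = 0 (odd monomials vanish by symmetry):
  i = 0 (even): a_0 · C_{0} = 5 · 1 = 5
  i = 1 (odd): ∫ x^1 ρ_sc = 0 (vanishes)
  i = 2 (even): a_2 · C_{1} = -2 · 1 = -2
  i = 3 (odd): ∫ x^3 ρ_sc = 0 (vanishes)

Summing the contributions: ∫_{−2}^{2} p(x) ρ_sc(x) dx = 5 + (-2) = 3.


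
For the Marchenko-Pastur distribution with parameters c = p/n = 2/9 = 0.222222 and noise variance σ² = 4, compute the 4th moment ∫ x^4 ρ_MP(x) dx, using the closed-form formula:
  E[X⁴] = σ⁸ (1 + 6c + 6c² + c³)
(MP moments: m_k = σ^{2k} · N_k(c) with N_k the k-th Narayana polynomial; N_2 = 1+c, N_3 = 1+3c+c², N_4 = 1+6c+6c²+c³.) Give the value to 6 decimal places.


E[X⁴] = σ⁸ (1 + 6c + 6c² + c³) (fourth MP moment). With σ² = 4 (so σ⁸ = 256) and c = 2/9 = 0.222222: E[X⁴] = 256 · (1 + 6·0.222222 + 6·(0.222222)² + (0.222222)³) = 256 · 2.640604.

So E[X^4] = 675.994513.


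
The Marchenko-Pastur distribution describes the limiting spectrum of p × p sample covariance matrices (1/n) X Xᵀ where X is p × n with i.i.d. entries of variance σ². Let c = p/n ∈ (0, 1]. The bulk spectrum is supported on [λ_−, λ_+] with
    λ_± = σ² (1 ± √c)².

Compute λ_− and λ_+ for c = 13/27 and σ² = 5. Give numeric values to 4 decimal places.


c = 13/27 = 0.481481; √c = 0.693889.
λ_− = σ² (1 − √c)² = 5 · (1 − 0.693889)² = 5 · (0.306111)² = 0.468521.
λ_+ = σ² (1 + √c)² = 5 · (1 + 0.693889)² = 5 · (1.693889)² = 14.346294.

Rounded to 4 decimal places: λ_− ≈ 0.4685, λ_+ ≈ 14.3463.


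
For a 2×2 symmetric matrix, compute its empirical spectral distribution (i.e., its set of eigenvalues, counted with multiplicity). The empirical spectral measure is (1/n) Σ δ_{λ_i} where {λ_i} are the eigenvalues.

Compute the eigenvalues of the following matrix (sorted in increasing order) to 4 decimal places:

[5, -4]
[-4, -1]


Since M is real symmetric, both eigenvalues are real; they are the roots of det(λI − M) = λ² − (tr M) λ + det M.
tr M = 5 + (-1) = 4.
det M = 5·(-1) − (-4)² = -5 − 16 = -21.
Characteristic polynomial: λ² − 4λ − 21 = 0.
Discriminant Δ = (tr M)² − 4·det M = 16 − (-84) = 100; √Δ = 10.000000.
λ = (tr M ± √Δ)/2 = (4 ± 10.000000)/2, giving (tr M − √Δ)/2 = -3.0000 and (tr M + √Δ)/2 = 7.0000.

Eigenvalues sorted in increasing order: [-3.0000, 7.0000].


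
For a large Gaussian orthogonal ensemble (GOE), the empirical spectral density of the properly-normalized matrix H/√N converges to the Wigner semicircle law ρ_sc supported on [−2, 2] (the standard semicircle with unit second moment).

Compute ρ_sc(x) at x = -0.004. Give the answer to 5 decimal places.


ρ_sc(x) = (1/(2π)) √(4 − x²). With x = -0.004:
  4 − x² = 4 − (-0.004)² = 4 − 0.000016 = 3.999984.
  √(4 − x²) = 1.999996.
  1/(2π) = 0.159155.
  ρ_sc(-0.004) = 0.159155 · 1.999996 = 0.318309.

Rounded to 5 decimal places: ρ_sc(-0.004) ≈ 0.31831.


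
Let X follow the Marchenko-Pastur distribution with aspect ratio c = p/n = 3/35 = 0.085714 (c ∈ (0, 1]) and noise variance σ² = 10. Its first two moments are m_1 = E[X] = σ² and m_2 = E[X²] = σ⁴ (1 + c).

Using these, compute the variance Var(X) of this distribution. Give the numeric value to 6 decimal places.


m_1 = E[X] = σ² = 10, so m_1² = 100.
m_2 = E[X²] = σ⁴ (1 + c) = 100 · (1 + 0.085714) = 100 · 1.085714 = 108.571429.
(Note m_2 − m_1² simplifies to c · σ⁴ = 0.085714 · 100.)

Var(X) = m_2 − m_1² = 108.571429 − 100 = 8.571429.


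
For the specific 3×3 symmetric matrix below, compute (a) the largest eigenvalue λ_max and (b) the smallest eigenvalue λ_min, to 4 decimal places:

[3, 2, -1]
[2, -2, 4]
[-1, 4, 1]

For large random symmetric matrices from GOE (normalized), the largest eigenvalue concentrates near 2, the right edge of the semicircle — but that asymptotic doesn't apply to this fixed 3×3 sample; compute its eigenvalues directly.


Since M is real symmetric, all three eigenvalues are real; they are the roots of det(λI − M) = λ³ − (tr M) λ² + s λ − det M, where s is the sum of the principal 2×2 minors.
tr M = 3 + (-2) + 1 = 2.
s = (3·(-2) − 2²) + (3·1 − (-1)²) + ((-2)·1 − 4²) = -10 + 2 + (-18) = -26.
det M (expand along row 1) = 3·(-18) − 2·6 + (-1)·6 = -72.
Characteristic polynomial: λ³ − 2λ² − 26λ + 72 = 0.
Substitute λ = y + (tr M)/3 = y + 0.666667 to remove the quadratic term: y³ + p·y + q = 0 with p = s − (tr M)²/3 = -27.333333 and q = −2(tr M)³/27 + (tr M)·s/3 − det M = 54.074074.
Three real roots ⇒ use the trigonometric (Viète) form: r = 2√(−p/3) = 6.036923, φ = arccos(3q/(p·r)) = arccos(-0.983110) = 2.957539 rad.
y_k = r·cos(φ/3 − 2πk/3) for k = 0, 1, 2 gives y = 3.333333, 2.692232, -6.025566.
λ_k = y_k + 0.666667 gives λ = 4.0000, 3.3589, -5.3589 (check: the sum is 2.0000 = tr M).

Hence λ_max = 4.0000 and λ_min = -5.3589.


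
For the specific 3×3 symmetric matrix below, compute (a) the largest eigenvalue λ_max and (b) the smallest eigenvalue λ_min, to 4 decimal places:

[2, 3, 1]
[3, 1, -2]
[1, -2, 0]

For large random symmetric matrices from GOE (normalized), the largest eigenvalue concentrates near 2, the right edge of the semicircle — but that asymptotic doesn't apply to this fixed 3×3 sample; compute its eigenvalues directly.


Since M is real symmetric, all three eigenvalues are real; they are the roots of det(λI − M) = λ³ − (tr M) λ² + s λ − det M, where s is the sum of the principal 2×2 minors.
tr M = 2 + 1 + 0 = 3.
s = (2·1 − 3²) + (2·0 − 1²) + (1·0 − (-2)²) = -7 + (-1) + (-4) = -12.
det M (expand along row 1) = 2·(-4) − 3·2 + 1·(-7) = -21.
Characteristic polynomial: λ³ − 3λ² − 12λ + 21 = 0.
Substitute λ = y + (tr M)/3 = y + 1.000000 to remove the quadratic term: y³ + p·y + q = 0 with p = s − (tr M)²/3 = -15.000000 and q = −2(tr M)³/27 + (tr M)·s/3 − det M = 7.000000.
Three real roots ⇒ use the trigonometric (Viète) form: r = 2√(−p/3) = 4.472136, φ = arccos(3q/(p·r)) = arccos(-0.313050) = 1.889199 rad.
y_k = r·cos(φ/3 − 2πk/3) for k = 0, 1, 2 gives y = 3.614313, 0.473755, -4.088068.
λ_k = y_k + 1.000000 gives λ = 4.6143, 1.4738, -3.0881 (check: the sum is 3.0000 = tr M).

Hence λ_max = 4.6143 and λ_min = -3.0881.


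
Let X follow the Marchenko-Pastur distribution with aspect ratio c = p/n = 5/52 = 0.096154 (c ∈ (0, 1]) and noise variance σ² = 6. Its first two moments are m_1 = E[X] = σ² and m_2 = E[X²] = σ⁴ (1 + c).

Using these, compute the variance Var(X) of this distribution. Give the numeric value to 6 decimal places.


m_1 = E[X] = σ² = 6, so m_1² = 36.
m_2 = E[X²] = σ⁴ (1 + c) = 36 · (1 + 0.096154) = 36 · 1.096154 = 39.461538.
(Note m_2 − m_1² simplifies to c · σ⁴ = 0.096154 · 36.)

Var(X) = m_2 − m_1² = 39.461538 − 36 = 3.461538.


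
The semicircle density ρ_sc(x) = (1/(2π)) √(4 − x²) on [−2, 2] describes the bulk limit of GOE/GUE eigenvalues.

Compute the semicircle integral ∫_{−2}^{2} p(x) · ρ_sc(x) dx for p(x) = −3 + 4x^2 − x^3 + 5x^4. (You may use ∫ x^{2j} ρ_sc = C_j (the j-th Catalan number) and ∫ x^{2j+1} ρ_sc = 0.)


Write p(x) = Σ a_i x^i, split into monomials and integrate each against ρ_sc separately.
Using ∫ x^{2j} ρ_sc = C_j = (1/(j+1)) C(2j, j) (Catalan numbers) and ∫ x^{2j+1} ρ_sc = 0 (odd monomials vanish by symmetry):
  i = 0 (even): a_0 · C_{0} = -3 · 1 = -3
  i = 2 (even): a_2 · C_{1} = 4 · 1 = 4
  i = 3 (odd): ∫ x^3 ρ_sc = 0 (vanishes)
  i = 4 (even): a_4 · C_{2} = 5 · 2 = 10

Summing the contributions: ∫_{−2}^{2} p(x) ρ_sc(x) dx = (-3) + 4 + 10 = 11.


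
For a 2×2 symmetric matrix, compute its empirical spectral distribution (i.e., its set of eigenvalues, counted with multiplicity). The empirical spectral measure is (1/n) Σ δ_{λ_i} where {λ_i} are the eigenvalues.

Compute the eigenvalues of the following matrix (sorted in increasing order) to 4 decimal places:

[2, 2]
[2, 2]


Since M is real symmetric, both eigenvalues are real; they are the roots of det(λI − M) = λ² − (tr M) λ + det M.
tr M = 2 + 2 = 4.
det M = 2·2 − 2² = 4 − 4 = 0.
Characteristic polynomial: λ² − 4λ = 0.
Discriminant Δ = (tr M)² − 4·det M = 16 − 0 = 16; √Δ = 4.000000.
λ = (tr M ± √Δ)/2 = (4 ± 4.000000)/2, giving (tr M − √Δ)/2 = 0.0000 and (tr M + √Δ)/2 = 4.0000.

Eigenvalues sorted in increasing order: [0.0000, 4.0000].


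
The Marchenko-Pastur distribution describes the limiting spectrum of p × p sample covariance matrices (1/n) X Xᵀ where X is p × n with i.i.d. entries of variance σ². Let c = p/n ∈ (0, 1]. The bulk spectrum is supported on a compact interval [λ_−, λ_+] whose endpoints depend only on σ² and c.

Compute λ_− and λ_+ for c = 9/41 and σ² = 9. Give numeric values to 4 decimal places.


c = 9/41 = 0.219512; √c = 0.468521.
λ_− = σ² (1 − √c)² = 9 · (1 − 0.468521)² = 9 · (0.531479)² = 2.542227.
λ_+ = σ² (1 + √c)² = 9 · (1 + 0.468521)² = 9 · (1.468521)² = 19.408993.

Rounded to 4 decimal places: λ_− ≈ 2.5422, λ_+ ≈ 19.4090.


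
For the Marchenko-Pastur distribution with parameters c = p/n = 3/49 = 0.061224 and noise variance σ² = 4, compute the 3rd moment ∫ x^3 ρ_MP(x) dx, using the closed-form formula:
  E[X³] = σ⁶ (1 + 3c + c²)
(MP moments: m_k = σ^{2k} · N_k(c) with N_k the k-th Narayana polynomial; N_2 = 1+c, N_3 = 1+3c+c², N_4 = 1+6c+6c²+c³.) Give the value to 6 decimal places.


E[X³] = σ⁶ (1 + 3c + c²) (third MP moment). With σ² = 4 (so σ⁶ = 64) and c = 3/49 = 0.061224: E[X³] = 64 · (1 + 3·0.061224 + (0.061224)²) = 64 · 1.187422.

So E[X^3] = 75.995002.


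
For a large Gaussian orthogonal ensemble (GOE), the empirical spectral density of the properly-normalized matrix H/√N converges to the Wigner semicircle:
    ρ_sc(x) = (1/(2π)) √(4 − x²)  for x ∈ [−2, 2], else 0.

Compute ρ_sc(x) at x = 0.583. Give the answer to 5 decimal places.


ρ_sc(x) = (1/(2π)) √(4 − x²). With x = 0.583:
  4 − x² = 4 − (0.583)² = 4 − 0.339889 = 3.660111.
  √(4 − x²) = 1.913142.
  1/(2π) = 0.159155.
  ρ_sc(0.583) = 0.159155 · 1.913142 = 0.304486.

Rounded to 5 decimal places: ρ_sc(0.583) ≈ 0.30449.


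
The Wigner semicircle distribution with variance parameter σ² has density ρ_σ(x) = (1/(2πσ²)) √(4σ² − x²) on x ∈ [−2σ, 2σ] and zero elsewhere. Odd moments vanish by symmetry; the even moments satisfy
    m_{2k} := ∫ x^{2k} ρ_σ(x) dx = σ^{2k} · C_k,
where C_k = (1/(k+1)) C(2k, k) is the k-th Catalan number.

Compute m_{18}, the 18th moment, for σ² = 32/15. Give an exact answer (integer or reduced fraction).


By the scaled semicircle moment identity, m_{2k} = σ^{2k} · C_k with k = 9.
C_9 = (1/(k+1)) · C(2k, k) = (1/10) · C(18, 9) = (1/10) · 48620 = 4862.
σ^{2k} = (σ²)^k = (32/15)^9 = 35184372088832/38443359375.

Therefore m_{18} = σ^{18} · C_9 = (35184372088832/38443359375) · 4862 = 171066417095901184/38443359375.


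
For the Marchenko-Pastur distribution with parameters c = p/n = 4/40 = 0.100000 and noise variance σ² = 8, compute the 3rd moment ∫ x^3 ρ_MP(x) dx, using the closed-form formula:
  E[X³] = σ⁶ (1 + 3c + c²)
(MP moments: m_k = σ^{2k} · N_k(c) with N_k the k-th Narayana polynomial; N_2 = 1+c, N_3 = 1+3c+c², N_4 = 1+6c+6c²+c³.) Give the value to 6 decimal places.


E[X³] = σ⁶ (1 + 3c + c²) (third MP moment). With σ² = 8 (so σ⁶ = 512) and c = 4/40 = 0.100000: E[X³] = 512 · (1 + 3·0.100000 + (0.100000)²) = 512 · 1.310000.

So E[X^3] = 670.720000.


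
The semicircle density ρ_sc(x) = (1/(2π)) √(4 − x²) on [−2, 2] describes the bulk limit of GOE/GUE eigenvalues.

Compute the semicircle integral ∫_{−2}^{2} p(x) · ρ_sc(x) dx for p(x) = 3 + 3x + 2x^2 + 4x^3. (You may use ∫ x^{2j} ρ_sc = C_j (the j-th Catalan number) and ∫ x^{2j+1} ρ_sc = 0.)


Write p(x) = Σ a_i x^i, split into monomials and integrate each against ρ_sc separately.
Using ∫ x^{2j} ρ_sc = C_j = (1/(j+1)) C(2j, j) (Catalan numbers) and ∫ x^{2j+1} ρ_sc = 0 (odd monomials vanish by symmetry):
  i = 0 (even): a_0 · C_{0} = 3 · 1 = 3
  i = 1 (odd): ∫ x^1 ρ_sc = 0 (vanishes)
  i = 2 (even): a_2 · C_{1} = 2 · 1 = 2
  i = 3 (odd): ∫ x^3 ρ_sc = 0 (vanishes)

Summing the contributions: ∫_{−2}^{2} p(x) ρ_sc(x) dx = 3 + 2 = 5.


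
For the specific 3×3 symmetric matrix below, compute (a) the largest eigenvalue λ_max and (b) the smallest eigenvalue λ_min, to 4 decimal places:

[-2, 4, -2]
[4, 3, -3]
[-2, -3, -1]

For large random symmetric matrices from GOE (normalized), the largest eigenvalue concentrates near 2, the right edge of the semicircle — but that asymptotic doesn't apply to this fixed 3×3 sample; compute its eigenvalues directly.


Since M is real symmetric, all three eigenvalues are real; they are the roots of det(λI − M) = λ³ − (tr M) λ² + s λ − det M, where s is the sum of the principal 2×2 minors.
tr M = -2 + 3 + (-1) = 0.
s = ((-2)·3 − 4²) + ((-2)·(-1) − (-2)²) + (3·(-1) − (-3)²) = -22 + (-2) + (-12) = -36.
det M (expand along row 1) = (-2)·(-12) − 4·(-10) + (-2)·(-6) = 76.
Characteristic polynomial: λ³ − 36λ − 76 = 0.
Substitute λ = y + (tr M)/3 = y + 0.000000 to remove the quadratic term: y³ + p·y + q = 0 with p = s − (tr M)²/3 = -36.000000 and q = −2(tr M)³/27 + (tr M)·s/3 − det M = -76.000000.
Three real roots ⇒ use the trigonometric (Viète) form: r = 2√(−p/3) = 6.928203, φ = arccos(3q/(p·r)) = arccos(0.914138) = 0.417420 rad.
y_k = r·cos(φ/3 − 2πk/3) for k = 0, 1, 2 gives y = 6.861247, -2.598474, -4.262772.
λ_k = y_k + 0.000000 gives λ = 6.8612, -2.5985, -4.2628 (check: the sum is 0.0000 = tr M).

Hence λ_max = 6.8612 and λ_min = -4.2628.


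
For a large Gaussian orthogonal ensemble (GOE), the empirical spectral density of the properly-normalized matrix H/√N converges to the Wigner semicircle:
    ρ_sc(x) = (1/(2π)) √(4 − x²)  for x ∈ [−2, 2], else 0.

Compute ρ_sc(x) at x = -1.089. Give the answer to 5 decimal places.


ρ_sc(x) = (1/(2π)) √(4 − x²). With x = -1.089:
  4 − x² = 4 − (-1.089)² = 4 − 1.185921 = 2.814079.
  √(4 − x²) = 1.677522.
  1/(2π) = 0.159155.
  ρ_sc(-1.089) = 0.159155 · 1.677522 = 0.266986.

Rounded to 5 decimal places: ρ_sc(-1.089) ≈ 0.26699.


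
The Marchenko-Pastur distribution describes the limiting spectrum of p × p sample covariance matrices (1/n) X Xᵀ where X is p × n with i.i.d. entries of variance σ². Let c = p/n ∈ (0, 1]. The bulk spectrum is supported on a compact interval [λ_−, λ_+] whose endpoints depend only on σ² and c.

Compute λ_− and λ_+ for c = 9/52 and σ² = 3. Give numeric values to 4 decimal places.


c = 9/52 = 0.173077; √c = 0.416025.
λ_− = σ² (1 − √c)² = 3 · (1 − 0.416025)² = 3 · (0.583975)² = 1.023080.
λ_+ = σ² (1 + √c)² = 3 · (1 + 0.416025)² = 3 · (1.416025)² = 6.015382.

Rounded to 4 decimal places: λ_− ≈ 1.0231, λ_+ ≈ 6.0154.


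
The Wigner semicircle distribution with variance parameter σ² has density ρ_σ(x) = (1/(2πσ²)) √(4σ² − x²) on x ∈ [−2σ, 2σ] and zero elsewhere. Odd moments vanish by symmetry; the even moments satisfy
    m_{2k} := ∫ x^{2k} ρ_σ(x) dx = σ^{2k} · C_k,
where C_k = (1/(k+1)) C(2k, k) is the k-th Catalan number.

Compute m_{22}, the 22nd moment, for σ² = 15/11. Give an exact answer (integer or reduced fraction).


By the scaled semicircle moment identity, m_{2k} = σ^{2k} · C_k with k = 11.
C_11 = (1/(k+1)) · C(2k, k) = (1/12) · C(22, 11) = (1/12) · 705432 = 58786.
σ^{2k} = (σ²)^k = (15/11)^11 = 8649755859375/285311670611.

Therefore m_{22} = σ^{22} · C_11 = (8649755859375/285311670611) · 58786 = 508484547949218750/285311670611.


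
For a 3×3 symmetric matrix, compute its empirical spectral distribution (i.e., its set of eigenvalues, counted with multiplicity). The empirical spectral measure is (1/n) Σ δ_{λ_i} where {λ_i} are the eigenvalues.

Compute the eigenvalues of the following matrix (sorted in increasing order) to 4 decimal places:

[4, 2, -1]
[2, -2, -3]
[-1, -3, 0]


Since M is real symmetric, all three eigenvalues are real; they are the roots of det(λI − M) = λ³ − (tr M) λ² + s λ − det M, where s is the sum of the principal 2×2 minors.
tr M = 4 + (-2) + 0 = 2.
s = (4·(-2) − 2²) + (4·0 − (-1)²) + ((-2)·0 − (-3)²) = -12 + (-1) + (-9) = -22.
det M (expand along row 1) = 4·(-9) − 2·(-3) + (-1)·(-8) = -22.
Characteristic polynomial: λ³ − 2λ² − 22λ + 22 = 0.
Substitute λ = y + (tr M)/3 = y + 0.666667 to remove the quadratic term: y³ + p·y + q = 0 with p = s − (tr M)²/3 = -23.333333 and q = −2(tr M)³/27 + (tr M)·s/3 − det M = 6.740741.
Three real roots ⇒ use the trigonometric (Viète) form: r = 2√(−p/3) = 5.577734, φ = arccos(3q/(p·r)) = arccos(-0.155380) = 1.726808 rad.
y_k = r·cos(φ/3 − 2πk/3) for k = 0, 1, 2 gives y = 4.678962, 0.289933, -4.968895.
λ_k = y_k + 0.666667 gives λ = 5.3456, 0.9566, -4.3022 (check: the sum is 2.0000 = tr M).

Eigenvalues sorted in increasing order: [-4.3022, 0.9566, 5.3456].


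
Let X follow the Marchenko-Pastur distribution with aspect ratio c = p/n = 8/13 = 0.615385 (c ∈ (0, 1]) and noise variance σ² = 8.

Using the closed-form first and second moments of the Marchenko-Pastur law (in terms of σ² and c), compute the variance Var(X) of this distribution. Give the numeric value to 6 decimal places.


Recall the MP moments m_1 = E[X] = σ² and m_2 = E[X²] = σ⁴ (1 + c).
m_1 = E[X] = σ² = 8, so m_1² = 64.
m_2 = E[X²] = σ⁴ (1 + c) = 64 · (1 + 0.615385) = 64 · 1.615385 = 103.384615.
(Note m_2 − m_1² simplifies to c · σ⁴ = 0.615385 · 64.)

Var(X) = m_2 − m_1² = 103.384615 − 64 = 39.384615.


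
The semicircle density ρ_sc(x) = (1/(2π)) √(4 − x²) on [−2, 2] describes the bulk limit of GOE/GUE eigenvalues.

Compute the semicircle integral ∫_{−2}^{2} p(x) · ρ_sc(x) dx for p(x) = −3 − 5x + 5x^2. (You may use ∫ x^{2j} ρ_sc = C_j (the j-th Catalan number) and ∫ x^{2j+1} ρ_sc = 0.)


Write p(x) = Σ a_i x^i, split into monomials and integrate each against ρ_sc separately.
Using ∫ x^{2j} ρ_sc = C_j = (1/(j+1)) C(2j, j) (Catalan numbers) and ∫ x^{2j+1} ρ_sc = 0 (odd monomials vanish by symmetry):
  i = 0 (even): a_0 · C_{0} = -3 · 1 = -3
  i = 1 (odd): ∫ x^1 ρ_sc = 0 (vanishes)
  i = 2 (even): a_2 · C_{1} = 5 · 1 = 5

Summing the contributions: ∫_{−2}^{2} p(x) ρ_sc(x) dx = (-3) + 5 = 2.


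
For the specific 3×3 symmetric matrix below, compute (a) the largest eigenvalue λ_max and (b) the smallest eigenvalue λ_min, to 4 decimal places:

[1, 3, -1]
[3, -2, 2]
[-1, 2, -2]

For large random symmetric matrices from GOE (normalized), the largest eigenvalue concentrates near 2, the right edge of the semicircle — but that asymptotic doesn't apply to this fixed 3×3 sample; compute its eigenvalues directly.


Since M is real symmetric, all three eigenvalues are real; they are the roots of det(λI − M) = λ³ − (tr M) λ² + s λ − det M, where s is the sum of the principal 2×2 minors.
tr M = 1 + (-2) + (-2) = -3.
s = (1·(-2) − 3²) + (1·(-2) − (-1)²) + ((-2)·(-2) − 2²) = -11 + (-3) + 0 = -14.
det M (expand along row 1) = 1·0 − 3·(-4) + (-1)·4 = 8.
Characteristic polynomial: λ³ + 3λ² − 14λ − 8 = 0.
Substitute λ = y + (tr M)/3 = y − 1.000000 to remove the quadratic term: y³ + p·y + q = 0 with p = s − (tr M)²/3 = -17.000000 and q = −2(tr M)³/27 + (tr M)·s/3 − det M = 8.000000.
Three real roots ⇒ use the trigonometric (Viète) form: r = 2√(−p/3) = 4.760952, φ = arccos(3q/(p·r)) = arccos(-0.296530) = 1.871853 rad.
y_k = r·cos(φ/3 − 2πk/3) for k = 0, 1, 2 gives y = 3.863876, 0.476971, -4.340848.
λ_k = y_k − 1.000000 gives λ = 2.8639, -0.5230, -5.3408 (check: the sum is -3.0000 = tr M).

Hence λ_max = 2.8639 and λ_min = -5.3408.


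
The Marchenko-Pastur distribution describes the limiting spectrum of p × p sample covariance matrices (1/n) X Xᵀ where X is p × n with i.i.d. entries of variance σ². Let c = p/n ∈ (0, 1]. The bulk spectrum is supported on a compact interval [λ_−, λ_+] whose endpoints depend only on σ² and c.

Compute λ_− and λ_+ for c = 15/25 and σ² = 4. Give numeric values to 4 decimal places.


c = 15/25 = 0.600000; √c = 0.774597.
λ_− = σ² (1 − √c)² = 4 · (1 − 0.774597)² = 4 · (0.225403)² = 0.203227.
λ_+ = σ² (1 + √c)² = 4 · (1 + 0.774597)² = 4 · (1.774597)² = 12.596773.

Rounded to 4 decimal places: λ_− ≈ 0.2032, λ_+ ≈ 12.5968.


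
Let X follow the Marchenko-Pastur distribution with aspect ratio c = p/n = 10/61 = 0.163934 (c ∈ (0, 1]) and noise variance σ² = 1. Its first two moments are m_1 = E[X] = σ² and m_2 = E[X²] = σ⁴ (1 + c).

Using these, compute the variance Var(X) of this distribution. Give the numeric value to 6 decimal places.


m_1 = E[X] = σ² = 1, so m_1² = 1.
m_2 = E[X²] = σ⁴ (1 + c) = 1 · (1 + 0.163934) = 1 · 1.163934 = 1.163934.
(Note m_2 − m_1² simplifies to c · σ⁴ = 0.163934 · 1.)

Var(X) = m_2 − m_1² = 1.163934 − 1 = 0.163934.


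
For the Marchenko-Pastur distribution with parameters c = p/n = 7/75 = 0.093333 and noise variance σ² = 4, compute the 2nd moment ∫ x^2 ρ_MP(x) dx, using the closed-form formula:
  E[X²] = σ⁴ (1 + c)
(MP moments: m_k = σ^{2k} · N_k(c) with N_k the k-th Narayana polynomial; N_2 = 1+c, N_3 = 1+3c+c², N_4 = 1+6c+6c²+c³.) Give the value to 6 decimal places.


E[X²] = σ⁴ (1 + c) (second MP moment). With σ² = 4 (so σ⁴ = 16) and c = 7/75 = 0.093333: E[X²] = 16 · (1 + 0.093333) = 16 · 1.093333.

So E[X^2] = 17.493333.


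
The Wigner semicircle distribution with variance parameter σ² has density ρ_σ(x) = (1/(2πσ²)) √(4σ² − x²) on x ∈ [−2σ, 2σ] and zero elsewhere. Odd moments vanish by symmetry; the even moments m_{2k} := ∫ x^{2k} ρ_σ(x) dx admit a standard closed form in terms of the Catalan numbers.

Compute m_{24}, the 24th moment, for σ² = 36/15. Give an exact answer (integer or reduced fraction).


By the scaled semicircle moment identity, m_{2k} = σ^{2k} · C_k with k = 12.
C_12 = (1/(k+1)) · C(2k, k) = (1/13) · C(24, 12) = (1/13) · 2704156 = 208012.
σ^{2k} = (σ²)^k = (36/15)^12 = 8916100448256/244140625.

Therefore m_{24} = σ^{24} · C_12 = (8916100448256/244140625) · 208012 = 1854655886442627072/244140625.


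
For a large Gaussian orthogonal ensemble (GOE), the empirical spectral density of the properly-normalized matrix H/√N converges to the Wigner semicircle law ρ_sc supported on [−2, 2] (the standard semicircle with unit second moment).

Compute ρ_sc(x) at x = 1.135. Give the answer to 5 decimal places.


ρ_sc(x) = (1/(2π)) √(4 − x²). With x = 1.135:
  4 − x² = 4 − (1.135)² = 4 − 1.288225 = 2.711775.
  √(4 − x²) = 1.646747.
  1/(2π) = 0.159155.
  ρ_sc(1.135) = 0.159155 · 1.646747 = 0.262088.

Rounded to 5 decimal places: ρ_sc(1.135) ≈ 0.26209.


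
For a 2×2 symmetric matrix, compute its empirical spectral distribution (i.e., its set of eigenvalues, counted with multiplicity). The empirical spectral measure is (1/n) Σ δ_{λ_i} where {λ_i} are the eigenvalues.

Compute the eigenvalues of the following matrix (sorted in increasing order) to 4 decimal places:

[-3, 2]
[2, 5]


Since M is real symmetric, both eigenvalues are real; they are the roots of det(λI − M) = λ² − (tr M) λ + det M.
tr M = -3 + 5 = 2.
det M = (-3)·5 − 2² = -15 − 4 = -19.
Characteristic polynomial: λ² − 2λ − 19 = 0.
Discriminant Δ = (tr M)² − 4·det M = 4 − (-76) = 80; √Δ = 8.944272.
λ = (tr M ± √Δ)/2 = (2 ± 8.944272)/2, giving (tr M − √Δ)/2 = -3.4721 and (tr M + √Δ)/2 = 5.4721.

Eigenvalues sorted in increasing order: [-3.4721, 5.4721].


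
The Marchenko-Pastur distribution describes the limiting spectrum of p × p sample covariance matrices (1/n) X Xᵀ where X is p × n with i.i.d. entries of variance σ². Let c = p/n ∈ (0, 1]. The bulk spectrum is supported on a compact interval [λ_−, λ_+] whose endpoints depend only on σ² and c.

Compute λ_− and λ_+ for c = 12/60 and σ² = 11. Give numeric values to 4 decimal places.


c = 12/60 = 0.200000; √c = 0.447214.
λ_− = σ² (1 − √c)² = 11 · (1 − 0.447214)² = 11 · (0.552786)² = 3.361301.
λ_+ = σ² (1 + √c)² = 11 · (1 + 0.447214)² = 11 · (1.447214)² = 23.038699.

Rounded to 4 decimal places: λ_− ≈ 3.3613, λ_+ ≈ 23.0387.


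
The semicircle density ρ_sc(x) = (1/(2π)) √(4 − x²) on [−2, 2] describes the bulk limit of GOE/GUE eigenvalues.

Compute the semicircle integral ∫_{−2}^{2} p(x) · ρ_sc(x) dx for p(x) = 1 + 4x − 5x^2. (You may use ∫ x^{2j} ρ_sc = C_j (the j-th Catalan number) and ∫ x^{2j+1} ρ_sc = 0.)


Write p(x) = Σ a_i x^i, split into monomials and integrate each against ρ_sc separately.
Using ∫ x^{2j} ρ_sc = C_j = (1/(j+1)) C(2j, j) (Catalan numbers) and ∫ x^{2j+1} ρ_sc = 0 (odd monomials vanish by symmetry):
  i = 0 (even): a_0 · C_{0} = 1 · 1 = 1
  i = 1 (odd): ∫ x^1 ρ_sc = 0 (vanishes)
  i = 2 (even): a_2 · C_{1} = -5 · 1 = -5

Summing the contributions: ∫_{−2}^{2} p(x) ρ_sc(x) dx = 1 + (-5) = -4.


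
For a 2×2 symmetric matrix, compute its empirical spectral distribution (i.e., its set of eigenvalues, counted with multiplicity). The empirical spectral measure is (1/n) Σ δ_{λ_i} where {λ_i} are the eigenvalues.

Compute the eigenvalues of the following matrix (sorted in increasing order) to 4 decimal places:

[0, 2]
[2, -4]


Since M is real symmetric, both eigenvalues are real; they are the roots of det(λI − M) = λ² − (tr M) λ + det M.
tr M = 0 + (-4) = -4.
det M = 0·(-4) − 2² = 0 − 4 = -4.
Characteristic polynomial: λ² + 4λ − 4 = 0.
Discriminant Δ = (tr M)² − 4·det M = 16 − (-16) = 32; √Δ = 5.656854.
λ = (tr M ± √Δ)/2 = (-4 ± 5.656854)/2, giving (tr M − √Δ)/2 = -4.8284 and (tr M + √Δ)/2 = 0.8284.

Eigenvalues sorted in increasing order: [-4.8284, 0.8284].


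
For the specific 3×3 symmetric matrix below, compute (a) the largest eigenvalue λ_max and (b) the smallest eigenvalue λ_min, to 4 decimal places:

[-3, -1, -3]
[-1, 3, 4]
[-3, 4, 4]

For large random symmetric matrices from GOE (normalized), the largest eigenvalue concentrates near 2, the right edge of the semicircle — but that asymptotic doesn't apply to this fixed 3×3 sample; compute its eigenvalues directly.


Since M is real symmetric, all three eigenvalues are real; they are the roots of det(λI − M) = λ³ − (tr M) λ² + s λ − det M, where s is the sum of the principal 2×2 minors.
tr M = -3 + 3 + 4 = 4.
s = ((-3)·3 − (-1)²) + ((-3)·4 − (-3)²) + (3·4 − 4²) = -10 + (-21) + (-4) = -35.
det M (expand along row 1) = (-3)·(-4) − (-1)·8 + (-3)·5 = 5.
Characteristic polynomial: λ³ − 4λ² − 35λ − 5 = 0.
Substitute λ = y + (tr M)/3 = y + 1.333333 to remove the quadratic term: y³ + p·y + q = 0 with p = s − (tr M)²/3 = -40.333333 and q = −2(tr M)³/27 + (tr M)·s/3 − det M = -56.407407.
Three real roots ⇒ use the trigonometric (Viète) form: r = 2√(−p/3) = 7.333333, φ = arccos(3q/(p·r)) = arccos(0.572126) = 0.961700 rad.
y_k = r·cos(φ/3 − 2πk/3) for k = 0, 1, 2 gives y = 6.959751, -1.478693, -5.481058.
λ_k = y_k + 1.333333 gives λ = 8.2931, -0.1454, -4.1477 (check: the sum is 4.0000 = tr M).

Hence λ_max = 8.2931 and λ_min = -4.1477.


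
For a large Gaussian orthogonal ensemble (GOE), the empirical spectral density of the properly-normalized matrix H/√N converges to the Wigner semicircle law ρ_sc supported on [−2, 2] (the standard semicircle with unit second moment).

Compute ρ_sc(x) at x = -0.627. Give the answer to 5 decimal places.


ρ_sc(x) = (1/(2π)) √(4 − x²). With x = -0.627:
  4 − x² = 4 − (-0.627)² = 4 − 0.393129 = 3.606871.
  √(4 − x²) = 1.899176.
  1/(2π) = 0.159155.
  ρ_sc(-0.627) = 0.159155 · 1.899176 = 0.302263.

Rounded to 5 decimal places: ρ_sc(-0.627) ≈ 0.30226.


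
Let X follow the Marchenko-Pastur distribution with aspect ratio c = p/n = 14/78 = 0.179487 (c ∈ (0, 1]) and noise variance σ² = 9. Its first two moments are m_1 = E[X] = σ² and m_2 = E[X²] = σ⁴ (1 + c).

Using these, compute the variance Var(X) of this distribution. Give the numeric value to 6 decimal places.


m_1 = E[X] = σ² = 9, so m_1² = 81.
m_2 = E[X²] = σ⁴ (1 + c) = 81 · (1 + 0.179487) = 81 · 1.179487 = 95.538462.
(Note m_2 − m_1² simplifies to c · σ⁴ = 0.179487 · 81.)

Var(X) = m_2 − m_1² = 95.538462 − 81 = 14.538462.


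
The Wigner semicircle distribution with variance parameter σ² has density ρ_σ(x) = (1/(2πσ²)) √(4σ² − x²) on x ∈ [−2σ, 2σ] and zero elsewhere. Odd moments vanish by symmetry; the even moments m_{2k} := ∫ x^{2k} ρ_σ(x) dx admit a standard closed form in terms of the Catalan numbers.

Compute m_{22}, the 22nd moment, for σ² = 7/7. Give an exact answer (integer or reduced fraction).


By the scaled semicircle moment identity, m_{2k} = σ^{2k} · C_k with k = 11.
C_11 = (1/(k+1)) · C(2k, k) = (1/12) · C(22, 11) = (1/12) · 705432 = 58786.
σ^{2k} = (σ²)^k = (7/7)^11 = 1.

Therefore m_{22} = σ^{22} · C_11 = 1 · 58786 = 58786.


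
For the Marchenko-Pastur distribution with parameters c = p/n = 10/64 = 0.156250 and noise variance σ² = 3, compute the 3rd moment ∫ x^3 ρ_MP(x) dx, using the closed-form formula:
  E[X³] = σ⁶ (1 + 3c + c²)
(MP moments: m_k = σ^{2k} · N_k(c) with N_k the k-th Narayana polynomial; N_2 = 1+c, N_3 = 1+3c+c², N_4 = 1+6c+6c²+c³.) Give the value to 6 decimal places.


E[X³] = σ⁶ (1 + 3c + c²) (third MP moment). With σ² = 3 (so σ⁶ = 27) and c = 10/64 = 0.156250: E[X³] = 27 · (1 + 3·0.156250 + (0.156250)²) = 27 · 1.493164.

So E[X^3] = 40.315430.


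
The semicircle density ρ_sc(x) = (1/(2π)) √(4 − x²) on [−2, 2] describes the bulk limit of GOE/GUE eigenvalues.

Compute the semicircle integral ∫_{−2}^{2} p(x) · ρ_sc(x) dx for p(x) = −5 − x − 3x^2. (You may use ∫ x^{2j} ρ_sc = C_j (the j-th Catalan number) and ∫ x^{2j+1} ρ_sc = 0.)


Write p(x) = Σ a_i x^i, split into monomials and integrate each against ρ_sc separately.
Using ∫ x^{2j} ρ_sc = C_j = (1/(j+1)) C(2j, j) (Catalan numbers) and ∫ x^{2j+1} ρ_sc = 0 (odd monomials vanish by symmetry):
  i = 0 (even): a_0 · C_{0} = -5 · 1 = -5
  i = 1 (odd): ∫ x^1 ρ_sc = 0 (vanishes)
  i = 2 (even): a_2 · C_{1} = -3 · 1 = -3

Summing the contributions: ∫_{−2}^{2} p(x) ρ_sc(x) dx = (-5) + (-3) = -8.


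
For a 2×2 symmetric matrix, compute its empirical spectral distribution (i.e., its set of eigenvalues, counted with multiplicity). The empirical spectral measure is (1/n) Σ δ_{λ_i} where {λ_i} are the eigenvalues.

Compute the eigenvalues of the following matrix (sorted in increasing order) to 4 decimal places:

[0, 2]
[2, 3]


Since M is real symmetric, both eigenvalues are real; they are the roots of det(λI − M) = λ² − (tr M) λ + det M.
tr M = 0 + 3 = 3.
det M = 0·3 − 2² = 0 − 4 = -4.
Characteristic polynomial: λ² − 3λ − 4 = 0.
Discriminant Δ = (tr M)² − 4·det M = 9 − (-16) = 25; √Δ = 5.000000.
λ = (tr M ± √Δ)/2 = (3 ± 5.000000)/2, giving (tr M − √Δ)/2 = -1.0000 and (tr M + √Δ)/2 = 4.0000.

Eigenvalues sorted in increasing order: [-1.0000, 4.0000].


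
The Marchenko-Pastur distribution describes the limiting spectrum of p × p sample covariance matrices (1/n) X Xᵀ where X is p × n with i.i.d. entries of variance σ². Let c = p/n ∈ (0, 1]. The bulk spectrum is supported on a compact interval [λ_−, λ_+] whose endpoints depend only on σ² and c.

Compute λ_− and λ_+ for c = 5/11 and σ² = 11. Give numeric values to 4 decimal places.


c = 5/11 = 0.454545; √c = 0.674200.
λ_− = σ² (1 − √c)² = 11 · (1 − 0.674200)² = 11 · (0.325800)² = 1.167603.
λ_+ = σ² (1 + √c)² = 11 · (1 + 0.674200)² = 11 · (1.674200)² = 30.832397.

Rounded to 4 decimal places: λ_− ≈ 1.1676, λ_+ ≈ 30.8324.
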